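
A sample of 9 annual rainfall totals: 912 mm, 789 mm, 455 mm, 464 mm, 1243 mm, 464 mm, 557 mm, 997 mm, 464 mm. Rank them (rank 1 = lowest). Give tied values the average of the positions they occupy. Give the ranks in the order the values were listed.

Sorted (ascending): 455, 464, 464, 464, 557, 789, 912, 997, 1243
The 3 values of 464 occupy positions 2–4 → average rank 3.

7, 6, 1, 3, 9, 3, 5, 8, 3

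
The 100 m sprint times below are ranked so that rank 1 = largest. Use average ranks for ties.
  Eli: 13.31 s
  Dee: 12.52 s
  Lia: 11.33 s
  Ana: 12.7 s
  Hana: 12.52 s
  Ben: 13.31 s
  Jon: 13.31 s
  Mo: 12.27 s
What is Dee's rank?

5.5

Sorted (descending): 13.31, 13.31, 13.31, 12.7, 12.52, 12.52, 12.27, 11.33
The 3 values of 13.31 occupy positions 1–3 → average rank 2.
The 2 values of 12.52 occupy positions 5–6 → average rank (5+6)/2 = 5.5.
Dee has value 12.52 s → rank 5.5.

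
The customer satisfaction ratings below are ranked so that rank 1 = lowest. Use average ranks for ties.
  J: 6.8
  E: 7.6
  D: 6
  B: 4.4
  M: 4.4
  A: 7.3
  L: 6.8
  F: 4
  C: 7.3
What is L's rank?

5.5

Sorted (ascending): 4, 4.4, 4.4, 6, 6.8, 6.8, 7.3, 7.3, 7.6
The 2 values of 4.4 occupy positions 2–3 → average rank (2+3)/2 = 2.5.
The 2 values of 6.8 occupy positions 5–6 → average rank (5+6)/2 = 5.5.
The 2 values of 7.3 occupy positions 7–8 → average rank (7+8)/2 = 7.5.
L has value 6.8 → rank 5.5.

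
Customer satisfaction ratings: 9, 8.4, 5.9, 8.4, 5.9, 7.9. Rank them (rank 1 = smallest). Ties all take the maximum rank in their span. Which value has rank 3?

Sorted (ascending): 5.9, 5.9, 7.9, 8.4, 8.4, 9
The 2 values of 5.9 occupy positions 1–2 → each gets rank 2.
The 2 values of 8.4 occupy positions 4–5 → each gets rank 5.
Rank 3 → value 7.9.

7.9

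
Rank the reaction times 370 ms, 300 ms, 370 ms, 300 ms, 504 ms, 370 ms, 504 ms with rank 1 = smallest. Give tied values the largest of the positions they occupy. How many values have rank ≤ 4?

2

Sorted (ascending): 300, 300, 370, 370, 370, 504, 504
The 2 values of 300 occupy positions 1–2 → each gets rank 2.
The 3 values of 370 occupy positions 3–5 → each gets rank 5.
The 2 values of 504 occupy positions 6–7 → each gets rank 7.
Ranks ≤ 4: {2, 2} → 2 values.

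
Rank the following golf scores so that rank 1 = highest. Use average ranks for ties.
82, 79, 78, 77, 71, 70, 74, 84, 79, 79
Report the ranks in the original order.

Sorted (descending): 84, 82, 79, 79, 79, 78, 77, 74, 71, 70
The 3 values of 79 occupy positions 3–5 → average rank 4.

2, 4, 6, 7, 9, 10, 8, 1, 4, 4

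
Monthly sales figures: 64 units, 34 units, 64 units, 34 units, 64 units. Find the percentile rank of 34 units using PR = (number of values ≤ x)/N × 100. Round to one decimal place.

40.0

N = 5.
Strictly below 34: 0. Equal to 34: 2.
PR = 2/5 × 100 = 40.0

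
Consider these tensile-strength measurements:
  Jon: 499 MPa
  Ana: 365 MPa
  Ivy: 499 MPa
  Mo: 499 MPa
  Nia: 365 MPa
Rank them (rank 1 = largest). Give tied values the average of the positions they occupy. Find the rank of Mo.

2

Sorted (descending): 499, 499, 499, 365, 365
The 3 values of 499 occupy positions 1–3 → average rank 2.
The 2 values of 365 occupy positions 4–5 → average rank (4+5)/2 = 4.5.
Mo has value 499 MPa → rank 2.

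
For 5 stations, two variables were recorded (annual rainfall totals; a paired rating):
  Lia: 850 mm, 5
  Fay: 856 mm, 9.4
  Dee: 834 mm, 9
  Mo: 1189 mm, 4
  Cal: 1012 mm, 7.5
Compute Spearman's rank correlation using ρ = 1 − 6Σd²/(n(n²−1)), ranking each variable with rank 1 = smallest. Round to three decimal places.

-0.500

Ranks of variable 1: 2, 3, 1, 5, 4
Ranks of variable 2: 2, 5, 4, 1, 3
d = r₁ − r₂: 0, -2, -3, 4, 1
d²: 0, 4, 9, 16, 1; Σd² = 30
ρ = 1 − 6·30/(5·24) = 1 − 180/120 = -0.500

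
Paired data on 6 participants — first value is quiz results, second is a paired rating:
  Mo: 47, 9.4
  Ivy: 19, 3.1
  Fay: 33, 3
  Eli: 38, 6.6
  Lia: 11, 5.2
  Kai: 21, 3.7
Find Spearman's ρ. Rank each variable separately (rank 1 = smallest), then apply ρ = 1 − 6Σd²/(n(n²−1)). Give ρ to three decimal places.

Ranks of variable 1: 6, 2, 4, 5, 1, 3
Ranks of variable 2: 6, 2, 1, 5, 4, 3
d = r₁ − r₂: 0, 0, 3, 0, -3, 0
d²: 0, 0, 9, 0, 9, 0; Σd² = 18
ρ = 1 − 6·18/(6·35) = 1 − 108/210 = 0.486

0.486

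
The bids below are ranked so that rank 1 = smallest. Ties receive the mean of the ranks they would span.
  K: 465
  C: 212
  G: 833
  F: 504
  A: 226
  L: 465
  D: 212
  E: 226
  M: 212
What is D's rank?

2

Sorted (ascending): 212, 212, 212, 226, 226, 465, 465, 504, 833
The 3 values of 212 occupy positions 1–3 → average rank 2.
The 2 values of 226 occupy positions 4–5 → average rank (4+5)/2 = 4.5.
The 2 values of 465 occupy positions 6–7 → average rank (6+7)/2 = 6.5.
D has value 212 → rank 2.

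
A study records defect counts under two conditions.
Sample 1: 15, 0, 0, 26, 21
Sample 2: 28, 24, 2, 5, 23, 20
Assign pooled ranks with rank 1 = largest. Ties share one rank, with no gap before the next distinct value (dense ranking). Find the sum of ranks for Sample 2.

31

Sorted (descending): 28, 26, 24, 23, 21, 20, 15, 5, 2, 0, 0
The 2 values of 0 share dense rank 10.
Remaining distinct values take the next consecutive integers.
Sample 2 values → pooled ranks: 28→1, 24→3, 2→9, 5→8, 23→4, 20→6
Rank sum = 1 + 3 + 9 + 8 + 4 + 6 = 31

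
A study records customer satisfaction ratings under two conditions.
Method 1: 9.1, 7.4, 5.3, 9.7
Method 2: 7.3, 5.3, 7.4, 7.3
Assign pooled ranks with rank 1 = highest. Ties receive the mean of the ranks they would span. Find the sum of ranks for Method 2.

22

Sorted (descending): 9.7, 9.1, 7.4, 7.4, 7.3, 7.3, 5.3, 5.3
The 2 values of 7.4 occupy positions 3–4 → average rank (3+4)/2 = 3.5.
The 2 values of 7.3 occupy positions 5–6 → average rank (5+6)/2 = 5.5.
The 2 values of 5.3 occupy positions 7–8 → average rank (7+8)/2 = 7.5.
Method 2 values → pooled ranks: 7.3→5.5, 5.3→7.5, 7.4→3.5, 7.3→5.5
Rank sum = 5.5 + 7.5 + 3.5 + 5.5 = 22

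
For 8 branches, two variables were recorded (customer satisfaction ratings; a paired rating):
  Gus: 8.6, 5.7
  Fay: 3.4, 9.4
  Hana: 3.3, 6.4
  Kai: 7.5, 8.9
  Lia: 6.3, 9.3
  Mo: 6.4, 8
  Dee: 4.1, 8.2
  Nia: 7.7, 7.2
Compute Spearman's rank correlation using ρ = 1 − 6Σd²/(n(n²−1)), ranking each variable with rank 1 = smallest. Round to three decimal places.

-0.381

Ranks of variable 1: 8, 2, 1, 6, 4, 5, 3, 7
Ranks of variable 2: 1, 8, 2, 6, 7, 4, 5, 3
d = r₁ − r₂: 7, -6, -1, 0, -3, 1, -2, 4
d²: 49, 36, 1, 0, 9, 1, 4, 16; Σd² = 116
ρ = 1 − 6·116/(8·63) = 1 − 696/504 = -0.381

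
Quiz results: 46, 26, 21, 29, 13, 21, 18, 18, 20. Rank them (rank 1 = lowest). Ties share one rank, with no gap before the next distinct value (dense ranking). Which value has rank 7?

46

Sorted (ascending): 13, 18, 18, 20, 21, 21, 26, 29, 46
The 2 values of 18 share dense rank 2.
The 2 values of 21 share dense rank 4.
Remaining distinct values take the next consecutive integers.
Rank 7 → value 46.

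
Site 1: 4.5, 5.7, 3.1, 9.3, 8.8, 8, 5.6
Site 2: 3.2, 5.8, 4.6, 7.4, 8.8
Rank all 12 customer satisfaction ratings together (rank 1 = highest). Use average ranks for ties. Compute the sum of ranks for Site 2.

33.5

Sorted (descending): 9.3, 8.8, 8.8, 8, 7.4, 5.8, 5.7, 5.6, 4.6, 4.5, 3.2, 3.1
The 2 values of 8.8 occupy positions 2–3 → average rank (2+3)/2 = 2.5.
Site 2 values → pooled ranks: 3.2→11, 5.8→6, 4.6→9, 7.4→5, 8.8→2.5
Rank sum = 11 + 6 + 9 + 5 + 2.5 = 33.5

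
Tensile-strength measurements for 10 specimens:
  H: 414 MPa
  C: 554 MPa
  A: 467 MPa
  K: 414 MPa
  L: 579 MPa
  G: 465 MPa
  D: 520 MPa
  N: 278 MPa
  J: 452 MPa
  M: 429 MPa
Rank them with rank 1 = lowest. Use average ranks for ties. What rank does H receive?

Sorted (ascending): 278, 414, 414, 429, 452, 465, 467, 520, 554, 579
The 2 values of 414 occupy positions 2–3 → average rank (2+3)/2 = 2.5.
H has value 414 MPa → rank 2.5.

2.5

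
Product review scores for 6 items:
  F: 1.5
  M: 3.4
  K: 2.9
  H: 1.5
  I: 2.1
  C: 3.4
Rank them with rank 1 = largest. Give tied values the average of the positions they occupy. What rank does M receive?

1.5

Sorted (descending): 3.4, 3.4, 2.9, 2.1, 1.5, 1.5
The 2 values of 3.4 occupy positions 1–2 → average rank (1+2)/2 = 1.5.
The 2 values of 1.5 occupy positions 5–6 → average rank (5+6)/2 = 5.5.
M has value 3.4 → rank 1.5.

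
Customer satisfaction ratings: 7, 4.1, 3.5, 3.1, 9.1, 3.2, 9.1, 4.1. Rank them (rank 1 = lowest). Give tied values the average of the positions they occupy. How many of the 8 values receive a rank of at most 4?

3

Sorted (ascending): 3.1, 3.2, 3.5, 4.1, 4.1, 7, 9.1, 9.1
The 2 values of 4.1 occupy positions 4–5 → average rank (4+5)/2 = 4.5.
The 2 values of 9.1 occupy positions 7–8 → average rank (7+8)/2 = 7.5.
Ranks ≤ 4: {1, 2, 3} → 3 values.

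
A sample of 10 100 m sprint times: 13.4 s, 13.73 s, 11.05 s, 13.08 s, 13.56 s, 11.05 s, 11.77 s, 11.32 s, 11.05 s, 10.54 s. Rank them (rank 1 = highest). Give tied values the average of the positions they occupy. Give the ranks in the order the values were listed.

Sorted (descending): 13.73, 13.56, 13.4, 13.08, 11.77, 11.32, 11.05, 11.05, 11.05, 10.54
The 3 values of 11.05 occupy positions 7–9 → average rank 8.

3, 1, 8, 4, 2, 8, 5, 6, 8, 10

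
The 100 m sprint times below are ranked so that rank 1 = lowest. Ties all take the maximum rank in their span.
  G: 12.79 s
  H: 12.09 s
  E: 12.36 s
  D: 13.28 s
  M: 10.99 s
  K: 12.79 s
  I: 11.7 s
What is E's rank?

4

Sorted (ascending): 10.99, 11.7, 12.09, 12.36, 12.79, 12.79, 13.28
The 2 values of 12.79 occupy positions 5–6 → each gets rank 6.
E has value 12.36 s → rank 4.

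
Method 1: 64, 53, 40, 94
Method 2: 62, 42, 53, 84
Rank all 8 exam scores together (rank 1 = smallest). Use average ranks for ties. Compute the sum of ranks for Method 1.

18.5

Sorted (ascending): 40, 42, 53, 53, 62, 64, 84, 94
The 2 values of 53 occupy positions 3–4 → average rank (3+4)/2 = 3.5.
Method 1 values → pooled ranks: 64→6, 53→3.5, 40→1, 94→8
Rank sum = 6 + 3.5 + 1 + 8 = 18.5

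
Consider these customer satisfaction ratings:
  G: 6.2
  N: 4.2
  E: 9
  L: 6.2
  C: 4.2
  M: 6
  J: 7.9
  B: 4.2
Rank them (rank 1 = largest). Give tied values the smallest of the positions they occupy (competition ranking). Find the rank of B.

6

Sorted (descending): 9, 7.9, 6.2, 6.2, 6, 4.2, 4.2, 4.2
The 2 values of 6.2 occupy positions 3–4 → each gets rank 3.
The 3 values of 4.2 occupy positions 6–8 → each gets rank 6.
B has value 4.2 → rank 6.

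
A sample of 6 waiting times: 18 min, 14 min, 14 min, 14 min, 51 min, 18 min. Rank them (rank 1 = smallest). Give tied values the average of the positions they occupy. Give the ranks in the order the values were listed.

Sorted (ascending): 14, 14, 14, 18, 18, 51
The 3 values of 14 occupy positions 1–3 → average rank 2.
The 2 values of 18 occupy positions 4–5 → average rank (4+5)/2 = 4.5.

4.5, 2, 2, 2, 6, 4.5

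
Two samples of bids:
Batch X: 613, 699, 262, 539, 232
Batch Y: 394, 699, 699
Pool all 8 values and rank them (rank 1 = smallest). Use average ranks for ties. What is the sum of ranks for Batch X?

Sorted (ascending): 232, 262, 394, 539, 613, 699, 699, 699
The 3 values of 699 occupy positions 6–8 → average rank 7.
Batch X values → pooled ranks: 613→5, 699→7, 262→2, 539→4, 232→1
Rank sum = 5 + 7 + 2 + 4 + 1 = 19

19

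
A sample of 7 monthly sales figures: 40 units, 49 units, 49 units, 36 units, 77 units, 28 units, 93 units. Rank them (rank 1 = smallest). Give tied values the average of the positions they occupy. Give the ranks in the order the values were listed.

3, 4.5, 4.5, 2, 6, 1, 7

Sorted (ascending): 28, 36, 40, 49, 49, 77, 93
The 2 values of 49 occupy positions 4–5 → average rank (4+5)/2 = 4.5.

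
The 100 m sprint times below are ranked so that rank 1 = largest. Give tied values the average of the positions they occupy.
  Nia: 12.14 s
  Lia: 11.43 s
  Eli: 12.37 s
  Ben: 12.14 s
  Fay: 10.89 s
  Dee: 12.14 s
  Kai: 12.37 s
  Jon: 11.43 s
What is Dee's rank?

Sorted (descending): 12.37, 12.37, 12.14, 12.14, 12.14, 11.43, 11.43, 10.89
The 2 values of 12.37 occupy positions 1–2 → average rank (1+2)/2 = 1.5.
The 3 values of 12.14 occupy positions 3–5 → average rank 4.
The 2 values of 11.43 occupy positions 6–7 → average rank (6+7)/2 = 6.5.
Dee has value 12.14 s → rank 4.

4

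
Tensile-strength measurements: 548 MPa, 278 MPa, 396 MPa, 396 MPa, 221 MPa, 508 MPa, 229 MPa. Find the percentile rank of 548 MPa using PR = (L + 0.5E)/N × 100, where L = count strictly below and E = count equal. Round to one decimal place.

92.9

N = 7.
Strictly below 548: 6. Equal to 548: 1.
PR = (6 + 0.5·1)/7 × 100 = 92.9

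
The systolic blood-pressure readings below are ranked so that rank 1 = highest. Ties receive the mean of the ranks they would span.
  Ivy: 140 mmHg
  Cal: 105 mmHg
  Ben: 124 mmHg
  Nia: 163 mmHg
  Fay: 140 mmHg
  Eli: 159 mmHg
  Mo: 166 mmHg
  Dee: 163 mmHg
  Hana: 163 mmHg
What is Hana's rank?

3

Sorted (descending): 166, 163, 163, 163, 159, 140, 140, 124, 105
The 3 values of 163 occupy positions 2–4 → average rank 3.
The 2 values of 140 occupy positions 6–7 → average rank (6+7)/2 = 6.5.
Hana has value 163 mmHg → rank 3.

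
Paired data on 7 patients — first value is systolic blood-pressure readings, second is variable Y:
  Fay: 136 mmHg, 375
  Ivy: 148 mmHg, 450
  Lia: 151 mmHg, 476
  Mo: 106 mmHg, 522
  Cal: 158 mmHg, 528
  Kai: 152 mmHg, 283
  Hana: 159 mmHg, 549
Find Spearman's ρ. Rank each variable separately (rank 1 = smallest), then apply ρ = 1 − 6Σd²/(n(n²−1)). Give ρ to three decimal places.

Ranks of variable 1: 2, 3, 4, 1, 6, 5, 7
Ranks of variable 2: 2, 3, 4, 5, 6, 1, 7
d = r₁ − r₂: 0, 0, 0, -4, 0, 4, 0
d²: 0, 0, 0, 16, 0, 16, 0; Σd² = 32
ρ = 1 − 6·32/(7·48) = 1 − 192/336 = 0.429

0.429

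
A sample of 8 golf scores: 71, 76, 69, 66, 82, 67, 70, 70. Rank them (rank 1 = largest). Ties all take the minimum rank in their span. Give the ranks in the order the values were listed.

Sorted (descending): 82, 76, 71, 70, 70, 69, 67, 66
The 2 values of 70 occupy positions 4–5 → each gets rank 4.

3, 2, 6, 8, 1, 7, 4, 4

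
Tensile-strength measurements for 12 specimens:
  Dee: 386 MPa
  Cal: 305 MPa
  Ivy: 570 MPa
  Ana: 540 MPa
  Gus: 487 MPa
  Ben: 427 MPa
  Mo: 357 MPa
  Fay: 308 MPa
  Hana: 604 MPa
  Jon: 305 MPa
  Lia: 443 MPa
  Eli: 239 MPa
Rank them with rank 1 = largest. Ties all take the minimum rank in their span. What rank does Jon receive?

Sorted (descending): 604, 570, 540, 487, 443, 427, 386, 357, 308, 305, 305, 239
The 2 values of 305 occupy positions 10–11 → each gets rank 10.
Jon has value 305 MPa → rank 10.

10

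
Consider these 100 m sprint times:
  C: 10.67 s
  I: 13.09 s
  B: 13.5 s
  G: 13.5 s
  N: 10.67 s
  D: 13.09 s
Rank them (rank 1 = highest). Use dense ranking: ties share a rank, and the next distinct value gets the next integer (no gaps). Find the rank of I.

Sorted (descending): 13.5, 13.5, 13.09, 13.09, 10.67, 10.67
The 2 values of 13.5 share dense rank 1.
The 2 values of 13.09 share dense rank 2.
The 2 values of 10.67 share dense rank 3.
I has value 13.09 s → rank 2.

2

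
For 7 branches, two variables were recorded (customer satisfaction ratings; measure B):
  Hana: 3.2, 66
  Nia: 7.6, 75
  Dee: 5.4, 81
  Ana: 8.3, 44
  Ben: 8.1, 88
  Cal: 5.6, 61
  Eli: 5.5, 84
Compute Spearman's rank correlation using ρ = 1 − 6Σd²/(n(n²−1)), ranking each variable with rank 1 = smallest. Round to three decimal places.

-0.143

Ranks of variable 1: 1, 5, 2, 7, 6, 4, 3
Ranks of variable 2: 3, 4, 5, 1, 7, 2, 6
d = r₁ − r₂: -2, 1, -3, 6, -1, 2, -3
d²: 4, 1, 9, 36, 1, 4, 9; Σd² = 64
ρ = 1 − 6·64/(7·48) = 1 − 384/336 = -0.143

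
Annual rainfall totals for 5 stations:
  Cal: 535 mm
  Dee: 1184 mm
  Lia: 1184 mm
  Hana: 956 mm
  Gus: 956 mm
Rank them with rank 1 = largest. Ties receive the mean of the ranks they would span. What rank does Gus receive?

Sorted (descending): 1184, 1184, 956, 956, 535
The 2 values of 1184 occupy positions 1–2 → average rank (1+2)/2 = 1.5.
The 2 values of 956 occupy positions 3–4 → average rank (3+4)/2 = 3.5.
Gus has value 956 mm → rank 3.5.

3.5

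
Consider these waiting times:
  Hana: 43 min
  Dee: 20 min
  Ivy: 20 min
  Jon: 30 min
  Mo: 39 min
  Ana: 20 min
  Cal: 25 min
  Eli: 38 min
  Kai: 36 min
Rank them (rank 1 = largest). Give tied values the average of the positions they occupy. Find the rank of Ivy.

8

Sorted (descending): 43, 39, 38, 36, 30, 25, 20, 20, 20
The 3 values of 20 occupy positions 7–9 → average rank 8.
Ivy has value 20 min → rank 8.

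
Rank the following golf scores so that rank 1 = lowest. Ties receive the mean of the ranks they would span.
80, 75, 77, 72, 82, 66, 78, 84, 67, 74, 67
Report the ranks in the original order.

Sorted (ascending): 66, 67, 67, 72, 74, 75, 77, 78, 80, 82, 84
The 2 values of 67 occupy positions 2–3 → average rank (2+3)/2 = 2.5.

9, 6, 7, 4, 10, 1, 8, 11, 2.5, 5, 2.5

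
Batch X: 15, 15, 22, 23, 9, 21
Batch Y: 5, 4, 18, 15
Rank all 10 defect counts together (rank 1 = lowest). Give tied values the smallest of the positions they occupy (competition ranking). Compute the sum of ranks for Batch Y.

Sorted (ascending): 4, 5, 9, 15, 15, 15, 18, 21, 22, 23
The 3 values of 15 occupy positions 4–6 → each gets rank 4.
Batch Y values → pooled ranks: 5→2, 4→1, 18→7, 15→4
Rank sum = 2 + 1 + 7 + 4 = 14

14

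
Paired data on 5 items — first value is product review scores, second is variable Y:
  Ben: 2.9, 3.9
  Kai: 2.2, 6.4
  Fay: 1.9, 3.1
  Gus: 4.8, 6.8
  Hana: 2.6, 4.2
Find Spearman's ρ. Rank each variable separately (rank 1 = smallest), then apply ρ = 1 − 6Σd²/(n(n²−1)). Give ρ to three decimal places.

Ranks of variable 1: 4, 2, 1, 5, 3
Ranks of variable 2: 2, 4, 1, 5, 3
d = r₁ − r₂: 2, -2, 0, 0, 0
d²: 4, 4, 0, 0, 0; Σd² = 8
ρ = 1 − 6·8/(5·24) = 1 − 48/120 = 0.600

0.600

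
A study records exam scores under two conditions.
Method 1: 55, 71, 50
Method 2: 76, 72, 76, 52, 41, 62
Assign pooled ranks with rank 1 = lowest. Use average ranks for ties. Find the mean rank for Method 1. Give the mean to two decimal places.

Sorted (ascending): 41, 50, 52, 55, 62, 71, 72, 76, 76
The 2 values of 76 occupy positions 8–9 → average rank (8+9)/2 = 8.5.
Method 1 values → pooled ranks: 55→4, 71→6, 50→2
Mean rank = (4 + 6 + 2) / 3 = 4.00

4.00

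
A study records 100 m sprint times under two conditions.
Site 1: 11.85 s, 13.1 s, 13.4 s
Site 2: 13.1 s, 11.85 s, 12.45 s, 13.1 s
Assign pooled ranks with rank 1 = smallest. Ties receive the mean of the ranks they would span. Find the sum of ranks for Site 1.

Sorted (ascending): 11.85, 11.85, 12.45, 13.1, 13.1, 13.1, 13.4
The 2 values of 11.85 occupy positions 1–2 → average rank (1+2)/2 = 1.5.
The 3 values of 13.1 occupy positions 4–6 → average rank 5.
Site 1 values → pooled ranks: 11.85→1.5, 13.1→5, 13.4→7
Rank sum = 1.5 + 5 + 7 = 13.5

13.5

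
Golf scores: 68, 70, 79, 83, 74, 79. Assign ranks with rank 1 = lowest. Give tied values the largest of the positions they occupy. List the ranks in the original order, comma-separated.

1, 2, 5, 6, 3, 5

Sorted (ascending): 68, 70, 74, 79, 79, 83
The 2 values of 79 occupy positions 4–5 → each gets rank 5.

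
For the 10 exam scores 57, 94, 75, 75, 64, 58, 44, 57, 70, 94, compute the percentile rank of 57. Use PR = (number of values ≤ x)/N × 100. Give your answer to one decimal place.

N = 10.
Strictly below 57: 1. Equal to 57: 2.
PR = 3/10 × 100 = 30.0

30.0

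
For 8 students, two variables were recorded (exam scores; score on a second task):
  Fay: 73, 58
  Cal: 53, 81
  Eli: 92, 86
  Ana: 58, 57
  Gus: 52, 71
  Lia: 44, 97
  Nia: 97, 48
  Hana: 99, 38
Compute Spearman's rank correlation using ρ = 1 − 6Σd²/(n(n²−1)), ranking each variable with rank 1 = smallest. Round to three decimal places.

-0.714

Ranks of variable 1: 5, 3, 6, 4, 2, 1, 7, 8
Ranks of variable 2: 4, 6, 7, 3, 5, 8, 2, 1
d = r₁ − r₂: 1, -3, -1, 1, -3, -7, 5, 7
d²: 1, 9, 1, 1, 9, 49, 25, 49; Σd² = 144
ρ = 1 − 6·144/(8·63) = 1 − 864/504 = -0.714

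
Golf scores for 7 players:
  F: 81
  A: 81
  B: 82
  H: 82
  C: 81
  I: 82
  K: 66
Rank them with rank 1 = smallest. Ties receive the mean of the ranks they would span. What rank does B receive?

Sorted (ascending): 66, 81, 81, 81, 82, 82, 82
The 3 values of 81 occupy positions 2–4 → average rank 3.
The 3 values of 82 occupy positions 5–7 → average rank 6.
B has value 82 → rank 6.

6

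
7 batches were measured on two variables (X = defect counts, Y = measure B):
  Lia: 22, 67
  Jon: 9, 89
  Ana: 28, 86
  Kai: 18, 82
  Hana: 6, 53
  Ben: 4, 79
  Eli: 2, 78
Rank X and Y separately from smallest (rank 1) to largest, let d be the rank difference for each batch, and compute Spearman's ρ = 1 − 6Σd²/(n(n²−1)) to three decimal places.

Ranks of variable 1: 6, 4, 7, 5, 3, 2, 1
Ranks of variable 2: 2, 7, 6, 5, 1, 4, 3
d = r₁ − r₂: 4, -3, 1, 0, 2, -2, -2
d²: 16, 9, 1, 0, 4, 4, 4; Σd² = 38
ρ = 1 − 6·38/(7·48) = 1 − 228/336 = 0.321

0.321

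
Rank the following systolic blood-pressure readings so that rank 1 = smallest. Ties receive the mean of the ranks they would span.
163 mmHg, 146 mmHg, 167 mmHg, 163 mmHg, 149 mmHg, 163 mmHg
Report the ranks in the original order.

4, 1, 6, 4, 2, 4

Sorted (ascending): 146, 149, 163, 163, 163, 167
The 3 values of 163 occupy positions 3–5 → average rank 4.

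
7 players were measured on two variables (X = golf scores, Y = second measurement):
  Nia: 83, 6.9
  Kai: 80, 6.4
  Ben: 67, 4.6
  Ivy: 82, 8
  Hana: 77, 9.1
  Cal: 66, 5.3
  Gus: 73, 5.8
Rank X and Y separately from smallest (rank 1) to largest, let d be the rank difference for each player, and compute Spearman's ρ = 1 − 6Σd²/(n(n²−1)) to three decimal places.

0.714

Ranks of variable 1: 7, 5, 2, 6, 4, 1, 3
Ranks of variable 2: 5, 4, 1, 6, 7, 2, 3
d = r₁ − r₂: 2, 1, 1, 0, -3, -1, 0
d²: 4, 1, 1, 0, 9, 1, 0; Σd² = 16
ρ = 1 − 6·16/(7·48) = 1 − 96/336 = 0.714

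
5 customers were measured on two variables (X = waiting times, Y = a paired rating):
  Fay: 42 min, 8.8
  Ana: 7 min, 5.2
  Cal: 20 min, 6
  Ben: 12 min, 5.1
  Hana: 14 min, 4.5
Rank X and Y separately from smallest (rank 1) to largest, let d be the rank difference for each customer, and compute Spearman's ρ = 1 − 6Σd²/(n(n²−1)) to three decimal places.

0.600

Ranks of variable 1: 5, 1, 4, 2, 3
Ranks of variable 2: 5, 3, 4, 2, 1
d = r₁ − r₂: 0, -2, 0, 0, 2
d²: 0, 4, 0, 0, 4; Σd² = 8
ρ = 1 − 6·8/(5·24) = 1 − 48/120 = 0.600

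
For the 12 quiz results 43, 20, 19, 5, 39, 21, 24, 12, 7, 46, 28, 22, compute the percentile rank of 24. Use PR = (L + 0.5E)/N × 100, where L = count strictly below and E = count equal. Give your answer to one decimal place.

N = 12.
Strictly below 24: 7. Equal to 24: 1.
PR = (7 + 0.5·1)/12 × 100 = 62.5

62.5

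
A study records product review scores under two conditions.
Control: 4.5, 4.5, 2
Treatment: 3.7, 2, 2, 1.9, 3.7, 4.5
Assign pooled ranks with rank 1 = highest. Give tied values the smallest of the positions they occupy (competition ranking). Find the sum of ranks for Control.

8

Sorted (descending): 4.5, 4.5, 4.5, 3.7, 3.7, 2, 2, 2, 1.9
The 3 values of 4.5 occupy positions 1–3 → each gets rank 1.
The 2 values of 3.7 occupy positions 4–5 → each gets rank 4.
The 3 values of 2 occupy positions 6–8 → each gets rank 6.
Control values → pooled ranks: 4.5→1, 4.5→1, 2→6
Rank sum = 1 + 1 + 6 = 8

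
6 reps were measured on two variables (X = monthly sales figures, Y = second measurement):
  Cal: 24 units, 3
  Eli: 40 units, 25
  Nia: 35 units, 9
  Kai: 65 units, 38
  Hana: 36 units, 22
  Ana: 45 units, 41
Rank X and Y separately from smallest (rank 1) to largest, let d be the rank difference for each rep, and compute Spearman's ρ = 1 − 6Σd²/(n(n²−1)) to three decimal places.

Ranks of variable 1: 1, 4, 2, 6, 3, 5
Ranks of variable 2: 1, 4, 2, 5, 3, 6
d = r₁ − r₂: 0, 0, 0, 1, 0, -1
d²: 0, 0, 0, 1, 0, 1; Σd² = 2
ρ = 1 − 6·2/(6·35) = 1 − 12/210 = 0.943

0.943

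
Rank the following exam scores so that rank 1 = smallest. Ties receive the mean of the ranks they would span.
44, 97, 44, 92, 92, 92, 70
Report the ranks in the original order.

1.5, 7, 1.5, 5, 5, 5, 3

Sorted (ascending): 44, 44, 70, 92, 92, 92, 97
The 2 values of 44 occupy positions 1–2 → average rank (1+2)/2 = 1.5.
The 3 values of 92 occupy positions 4–6 → average rank 5.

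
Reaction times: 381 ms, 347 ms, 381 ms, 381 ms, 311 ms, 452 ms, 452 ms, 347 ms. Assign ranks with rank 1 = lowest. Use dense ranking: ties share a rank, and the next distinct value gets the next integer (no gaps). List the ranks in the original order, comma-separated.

Sorted (ascending): 311, 347, 347, 381, 381, 381, 452, 452
The 2 values of 347 share dense rank 2.
The 3 values of 381 share dense rank 3.
The 2 values of 452 share dense rank 4.
Remaining distinct values take the next consecutive integers.

3, 2, 3, 3, 1, 4, 4, 2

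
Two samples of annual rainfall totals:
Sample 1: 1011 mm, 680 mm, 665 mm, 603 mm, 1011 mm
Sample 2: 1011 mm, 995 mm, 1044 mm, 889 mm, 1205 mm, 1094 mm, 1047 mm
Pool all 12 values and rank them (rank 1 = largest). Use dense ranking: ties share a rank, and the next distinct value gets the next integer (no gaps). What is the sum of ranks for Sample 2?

Sorted (descending): 1205, 1094, 1047, 1044, 1011, 1011, 1011, 995, 889, 680, 665, 603
The 3 values of 1011 share dense rank 5.
Remaining distinct values take the next consecutive integers.
Sample 2 values → pooled ranks: 1011→5, 995→6, 1044→4, 889→7, 1205→1, 1094→2, 1047→3
Rank sum = 5 + 6 + 4 + 7 + 1 + 2 + 3 = 28

28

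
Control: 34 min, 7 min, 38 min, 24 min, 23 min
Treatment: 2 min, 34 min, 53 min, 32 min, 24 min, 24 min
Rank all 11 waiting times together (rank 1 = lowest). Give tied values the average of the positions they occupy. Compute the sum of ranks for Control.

Sorted (ascending): 2, 7, 23, 24, 24, 24, 32, 34, 34, 38, 53
The 3 values of 24 occupy positions 4–6 → average rank 5.
The 2 values of 34 occupy positions 8–9 → average rank (8+9)/2 = 8.5.
Control values → pooled ranks: 34→8.5, 7→2, 38→10, 24→5, 23→3
Rank sum = 8.5 + 2 + 10 + 5 + 3 = 28.5

28.5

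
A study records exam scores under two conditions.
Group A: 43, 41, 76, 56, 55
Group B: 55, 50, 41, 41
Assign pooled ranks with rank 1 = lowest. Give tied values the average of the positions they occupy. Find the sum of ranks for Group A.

29.5

Sorted (ascending): 41, 41, 41, 43, 50, 55, 55, 56, 76
The 3 values of 41 occupy positions 1–3 → average rank 2.
The 2 values of 55 occupy positions 6–7 → average rank (6+7)/2 = 6.5.
Group A values → pooled ranks: 43→4, 41→2, 76→9, 56→8, 55→6.5
Rank sum = 4 + 2 + 9 + 8 + 6.5 = 29.5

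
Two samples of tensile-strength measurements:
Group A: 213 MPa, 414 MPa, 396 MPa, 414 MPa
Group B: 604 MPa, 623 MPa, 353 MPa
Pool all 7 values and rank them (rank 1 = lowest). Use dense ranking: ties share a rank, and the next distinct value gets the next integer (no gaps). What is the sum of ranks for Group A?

12

Sorted (ascending): 213, 353, 396, 414, 414, 604, 623
The 2 values of 414 share dense rank 4.
Remaining distinct values take the next consecutive integers.
Group A values → pooled ranks: 213→1, 414→4, 396→3, 414→4
Rank sum = 1 + 4 + 3 + 4 = 12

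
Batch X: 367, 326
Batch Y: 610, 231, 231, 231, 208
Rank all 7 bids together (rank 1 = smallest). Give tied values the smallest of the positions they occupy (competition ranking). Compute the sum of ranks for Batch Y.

Sorted (ascending): 208, 231, 231, 231, 326, 367, 610
The 3 values of 231 occupy positions 2–4 → each gets rank 2.
Batch Y values → pooled ranks: 610→7, 231→2, 231→2, 231→2, 208→1
Rank sum = 7 + 2 + 2 + 2 + 1 = 14

14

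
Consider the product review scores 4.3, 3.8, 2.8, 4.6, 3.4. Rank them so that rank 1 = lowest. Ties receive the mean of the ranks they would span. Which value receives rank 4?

Sorted (ascending): 2.8, 3.4, 3.8, 4.3, 4.6
No ties — each value takes its position as its rank.
Rank 4 → value 4.3.

4.3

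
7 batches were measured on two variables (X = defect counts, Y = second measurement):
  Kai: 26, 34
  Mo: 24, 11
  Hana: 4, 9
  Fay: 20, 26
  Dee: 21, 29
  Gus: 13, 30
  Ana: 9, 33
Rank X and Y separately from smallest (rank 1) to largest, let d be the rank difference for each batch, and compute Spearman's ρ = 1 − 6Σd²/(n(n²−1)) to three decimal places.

0.321

Ranks of variable 1: 7, 6, 1, 4, 5, 3, 2
Ranks of variable 2: 7, 2, 1, 3, 4, 5, 6
d = r₁ − r₂: 0, 4, 0, 1, 1, -2, -4
d²: 0, 16, 0, 1, 1, 4, 16; Σd² = 38
ρ = 1 − 6·38/(7·48) = 1 − 228/336 = 0.321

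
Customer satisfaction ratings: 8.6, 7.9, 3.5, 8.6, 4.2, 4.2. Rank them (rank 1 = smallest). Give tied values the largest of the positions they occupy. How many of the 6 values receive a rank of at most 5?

4

Sorted (ascending): 3.5, 4.2, 4.2, 7.9, 8.6, 8.6
The 2 values of 4.2 occupy positions 2–3 → each gets rank 3.
The 2 values of 8.6 occupy positions 5–6 → each gets rank 6.
Ranks ≤ 5: {1, 3, 3, 4} → 4 values.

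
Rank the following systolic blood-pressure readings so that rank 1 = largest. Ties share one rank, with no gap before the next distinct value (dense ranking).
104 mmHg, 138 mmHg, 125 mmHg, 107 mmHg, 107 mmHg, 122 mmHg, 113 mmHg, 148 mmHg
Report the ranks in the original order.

7, 2, 3, 6, 6, 4, 5, 1

Sorted (descending): 148, 138, 125, 122, 113, 107, 107, 104
The 2 values of 107 share dense rank 6.
Remaining distinct values take the next consecutive integers.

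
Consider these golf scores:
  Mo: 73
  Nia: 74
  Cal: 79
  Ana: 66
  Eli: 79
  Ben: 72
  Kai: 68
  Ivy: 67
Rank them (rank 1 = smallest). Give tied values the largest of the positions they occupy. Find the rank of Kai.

Sorted (ascending): 66, 67, 68, 72, 73, 74, 79, 79
The 2 values of 79 occupy positions 7–8 → each gets rank 8.
Kai has value 68 → rank 3.

3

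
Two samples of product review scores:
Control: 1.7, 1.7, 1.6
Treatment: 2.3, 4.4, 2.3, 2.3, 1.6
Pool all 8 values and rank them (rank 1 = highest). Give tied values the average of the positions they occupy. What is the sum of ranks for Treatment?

Sorted (descending): 4.4, 2.3, 2.3, 2.3, 1.7, 1.7, 1.6, 1.6
The 3 values of 2.3 occupy positions 2–4 → average rank 3.
The 2 values of 1.7 occupy positions 5–6 → average rank (5+6)/2 = 5.5.
The 2 values of 1.6 occupy positions 7–8 → average rank (7+8)/2 = 7.5.
Treatment values → pooled ranks: 2.3→3, 4.4→1, 2.3→3, 2.3→3, 1.6→7.5
Rank sum = 3 + 1 + 3 + 3 + 7.5 = 17.5

17.5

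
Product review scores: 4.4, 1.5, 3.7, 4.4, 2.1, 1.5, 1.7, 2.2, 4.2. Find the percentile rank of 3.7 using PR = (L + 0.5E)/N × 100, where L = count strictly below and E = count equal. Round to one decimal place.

N = 9.
Strictly below 3.7: 5. Equal to 3.7: 1.
PR = (5 + 0.5·1)/9 × 100 = 61.1

61.1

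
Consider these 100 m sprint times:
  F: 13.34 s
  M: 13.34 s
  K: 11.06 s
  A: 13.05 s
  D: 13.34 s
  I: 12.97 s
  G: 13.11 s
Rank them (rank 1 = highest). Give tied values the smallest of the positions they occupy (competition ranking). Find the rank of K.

Sorted (descending): 13.34, 13.34, 13.34, 13.11, 13.05, 12.97, 11.06
The 3 values of 13.34 occupy positions 1–3 → each gets rank 1.
K has value 11.06 s → rank 7.

7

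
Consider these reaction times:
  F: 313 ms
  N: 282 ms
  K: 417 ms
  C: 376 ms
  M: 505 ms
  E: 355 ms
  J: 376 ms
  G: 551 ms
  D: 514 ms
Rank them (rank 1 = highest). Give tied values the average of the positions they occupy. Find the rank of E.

Sorted (descending): 551, 514, 505, 417, 376, 376, 355, 313, 282
The 2 values of 376 occupy positions 5–6 → average rank (5+6)/2 = 5.5.
E has value 355 ms → rank 7.

7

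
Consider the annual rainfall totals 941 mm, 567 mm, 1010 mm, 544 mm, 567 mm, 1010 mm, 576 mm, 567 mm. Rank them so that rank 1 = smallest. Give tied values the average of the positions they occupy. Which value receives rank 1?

544

Sorted (ascending): 544, 567, 567, 567, 576, 941, 1010, 1010
The 3 values of 567 occupy positions 2–4 → average rank 3.
The 2 values of 1010 occupy positions 7–8 → average rank (7+8)/2 = 7.5.
Rank 1 → value 544.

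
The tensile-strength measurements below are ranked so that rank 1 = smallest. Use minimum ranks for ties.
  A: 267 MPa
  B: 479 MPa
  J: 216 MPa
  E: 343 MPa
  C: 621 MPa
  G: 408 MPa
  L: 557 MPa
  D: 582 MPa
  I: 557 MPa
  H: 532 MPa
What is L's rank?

7

Sorted (ascending): 216, 267, 343, 408, 479, 532, 557, 557, 582, 621
The 2 values of 557 occupy positions 7–8 → each gets rank 7.
L has value 557 MPa → rank 7.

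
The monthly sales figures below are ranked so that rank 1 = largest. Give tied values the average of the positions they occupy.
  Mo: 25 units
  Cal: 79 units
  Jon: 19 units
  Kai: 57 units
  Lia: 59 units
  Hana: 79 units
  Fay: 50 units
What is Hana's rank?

1.5

Sorted (descending): 79, 79, 59, 57, 50, 25, 19
The 2 values of 79 occupy positions 1–2 → average rank (1+2)/2 = 1.5.
Hana has value 79 units → rank 1.5.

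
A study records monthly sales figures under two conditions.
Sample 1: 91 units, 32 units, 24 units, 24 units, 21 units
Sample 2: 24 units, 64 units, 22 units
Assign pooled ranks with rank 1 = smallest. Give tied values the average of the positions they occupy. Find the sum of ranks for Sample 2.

Sorted (ascending): 21, 22, 24, 24, 24, 32, 64, 91
The 3 values of 24 occupy positions 3–5 → average rank 4.
Sample 2 values → pooled ranks: 24→4, 64→7, 22→2
Rank sum = 4 + 7 + 2 = 13

13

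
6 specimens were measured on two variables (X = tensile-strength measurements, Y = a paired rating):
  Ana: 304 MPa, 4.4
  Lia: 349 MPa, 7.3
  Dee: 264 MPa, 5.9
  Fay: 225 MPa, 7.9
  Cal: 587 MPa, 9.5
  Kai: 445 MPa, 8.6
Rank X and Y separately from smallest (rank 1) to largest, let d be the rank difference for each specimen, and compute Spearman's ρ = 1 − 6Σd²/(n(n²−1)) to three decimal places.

0.600

Ranks of variable 1: 3, 4, 2, 1, 6, 5
Ranks of variable 2: 1, 3, 2, 4, 6, 5
d = r₁ − r₂: 2, 1, 0, -3, 0, 0
d²: 4, 1, 0, 9, 0, 0; Σd² = 14
ρ = 1 − 6·14/(6·35) = 1 − 84/210 = 0.600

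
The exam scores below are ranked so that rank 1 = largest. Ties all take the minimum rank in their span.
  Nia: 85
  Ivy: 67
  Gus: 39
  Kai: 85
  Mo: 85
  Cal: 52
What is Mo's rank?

1

Sorted (descending): 85, 85, 85, 67, 52, 39
The 3 values of 85 occupy positions 1–3 → each gets rank 1.
Mo has value 85 → rank 1.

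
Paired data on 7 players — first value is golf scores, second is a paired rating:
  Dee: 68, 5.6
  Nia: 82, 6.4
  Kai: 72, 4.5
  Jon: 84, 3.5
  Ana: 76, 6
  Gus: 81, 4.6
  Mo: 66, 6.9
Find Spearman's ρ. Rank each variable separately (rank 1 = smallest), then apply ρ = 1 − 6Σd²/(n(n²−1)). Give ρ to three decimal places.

Ranks of variable 1: 2, 6, 3, 7, 4, 5, 1
Ranks of variable 2: 4, 6, 2, 1, 5, 3, 7
d = r₁ − r₂: -2, 0, 1, 6, -1, 2, -6
d²: 4, 0, 1, 36, 1, 4, 36; Σd² = 82
ρ = 1 − 6·82/(7·48) = 1 − 492/336 = -0.464

-0.464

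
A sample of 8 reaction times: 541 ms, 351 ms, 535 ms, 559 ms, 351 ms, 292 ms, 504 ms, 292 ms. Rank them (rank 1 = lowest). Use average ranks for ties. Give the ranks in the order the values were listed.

Sorted (ascending): 292, 292, 351, 351, 504, 535, 541, 559
The 2 values of 292 occupy positions 1–2 → average rank (1+2)/2 = 1.5.
The 2 values of 351 occupy positions 3–4 → average rank (3+4)/2 = 3.5.

7, 3.5, 6, 8, 3.5, 1.5, 5, 1.5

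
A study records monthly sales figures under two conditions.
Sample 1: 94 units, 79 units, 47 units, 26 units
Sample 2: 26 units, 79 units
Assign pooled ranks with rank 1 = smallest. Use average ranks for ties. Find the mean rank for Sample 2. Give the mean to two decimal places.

3.00

Sorted (ascending): 26, 26, 47, 79, 79, 94
The 2 values of 26 occupy positions 1–2 → average rank (1+2)/2 = 1.5.
The 2 values of 79 occupy positions 4–5 → average rank (4+5)/2 = 4.5.
Sample 2 values → pooled ranks: 26→1.5, 79→4.5
Mean rank = (1.5 + 4.5) / 2 = 3.00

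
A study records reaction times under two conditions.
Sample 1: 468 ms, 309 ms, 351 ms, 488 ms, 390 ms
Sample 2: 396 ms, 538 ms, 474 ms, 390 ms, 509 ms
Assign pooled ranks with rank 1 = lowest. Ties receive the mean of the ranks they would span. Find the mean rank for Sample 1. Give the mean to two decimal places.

4.10

Sorted (ascending): 309, 351, 390, 390, 396, 468, 474, 488, 509, 538
The 2 values of 390 occupy positions 3–4 → average rank (3+4)/2 = 3.5.
Sample 1 values → pooled ranks: 468→6, 309→1, 351→2, 488→8, 390→3.5
Mean rank = (6 + 1 + 2 + 8 + 3.5) / 5 = 4.10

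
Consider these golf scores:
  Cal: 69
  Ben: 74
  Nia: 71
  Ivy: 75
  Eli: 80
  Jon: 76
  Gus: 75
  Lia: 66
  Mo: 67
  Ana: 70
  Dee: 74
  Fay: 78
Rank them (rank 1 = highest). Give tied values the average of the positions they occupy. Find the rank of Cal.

10

Sorted (descending): 80, 78, 76, 75, 75, 74, 74, 71, 70, 69, 67, 66
The 2 values of 75 occupy positions 4–5 → average rank (4+5)/2 = 4.5.
The 2 values of 74 occupy positions 6–7 → average rank (6+7)/2 = 6.5.
Cal has value 69 → rank 10.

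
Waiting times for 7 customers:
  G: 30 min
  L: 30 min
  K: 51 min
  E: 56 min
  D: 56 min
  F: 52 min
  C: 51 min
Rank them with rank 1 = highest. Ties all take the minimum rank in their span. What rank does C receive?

Sorted (descending): 56, 56, 52, 51, 51, 30, 30
The 2 values of 56 occupy positions 1–2 → each gets rank 1.
The 2 values of 51 occupy positions 4–5 → each gets rank 4.
The 2 values of 30 occupy positions 6–7 → each gets rank 6.
C has value 51 min → rank 4.

4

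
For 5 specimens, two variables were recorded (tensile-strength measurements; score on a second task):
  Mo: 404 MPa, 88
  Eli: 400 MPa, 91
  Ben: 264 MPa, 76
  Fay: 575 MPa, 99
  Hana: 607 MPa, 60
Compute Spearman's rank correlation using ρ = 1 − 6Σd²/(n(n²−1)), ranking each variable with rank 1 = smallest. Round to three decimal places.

Ranks of variable 1: 3, 2, 1, 4, 5
Ranks of variable 2: 3, 4, 2, 5, 1
d = r₁ − r₂: 0, -2, -1, -1, 4
d²: 0, 4, 1, 1, 16; Σd² = 22
ρ = 1 − 6·22/(5·24) = 1 − 132/120 = -0.100

-0.100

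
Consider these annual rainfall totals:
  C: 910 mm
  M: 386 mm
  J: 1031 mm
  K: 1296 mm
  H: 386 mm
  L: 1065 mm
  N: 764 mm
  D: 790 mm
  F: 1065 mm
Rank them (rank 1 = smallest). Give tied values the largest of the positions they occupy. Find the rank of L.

8

Sorted (ascending): 386, 386, 764, 790, 910, 1031, 1065, 1065, 1296
The 2 values of 386 occupy positions 1–2 → each gets rank 2.
The 2 values of 1065 occupy positions 7–8 → each gets rank 8.
L has value 1065 mm → rank 8.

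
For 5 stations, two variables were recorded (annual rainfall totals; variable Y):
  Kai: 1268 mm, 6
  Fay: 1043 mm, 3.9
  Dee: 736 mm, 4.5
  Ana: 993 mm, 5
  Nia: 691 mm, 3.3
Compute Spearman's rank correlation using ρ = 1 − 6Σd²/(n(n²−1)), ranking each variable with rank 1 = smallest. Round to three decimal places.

Ranks of variable 1: 5, 4, 2, 3, 1
Ranks of variable 2: 5, 2, 3, 4, 1
d = r₁ − r₂: 0, 2, -1, -1, 0
d²: 0, 4, 1, 1, 0; Σd² = 6
ρ = 1 − 6·6/(5·24) = 1 − 36/120 = 0.700

0.700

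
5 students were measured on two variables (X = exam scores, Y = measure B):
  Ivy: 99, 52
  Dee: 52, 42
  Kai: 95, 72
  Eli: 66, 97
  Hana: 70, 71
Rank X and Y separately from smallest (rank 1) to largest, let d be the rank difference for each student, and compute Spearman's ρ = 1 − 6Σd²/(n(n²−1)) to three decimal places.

Ranks of variable 1: 5, 1, 4, 2, 3
Ranks of variable 2: 2, 1, 4, 5, 3
d = r₁ − r₂: 3, 0, 0, -3, 0
d²: 9, 0, 0, 9, 0; Σd² = 18
ρ = 1 − 6·18/(5·24) = 1 − 108/120 = 0.100

0.100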